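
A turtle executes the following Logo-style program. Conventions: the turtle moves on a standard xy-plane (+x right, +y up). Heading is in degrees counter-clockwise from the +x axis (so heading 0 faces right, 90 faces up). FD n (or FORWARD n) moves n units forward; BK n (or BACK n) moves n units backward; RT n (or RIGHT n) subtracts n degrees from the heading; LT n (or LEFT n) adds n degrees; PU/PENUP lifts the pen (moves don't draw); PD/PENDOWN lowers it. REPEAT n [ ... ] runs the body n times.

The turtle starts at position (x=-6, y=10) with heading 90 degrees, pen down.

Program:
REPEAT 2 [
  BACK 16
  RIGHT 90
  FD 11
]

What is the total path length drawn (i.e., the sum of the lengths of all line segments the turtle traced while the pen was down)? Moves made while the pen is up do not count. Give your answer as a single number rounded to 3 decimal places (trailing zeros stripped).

Answer: 54

Derivation:
Executing turtle program step by step:
Start: pos=(-6,10), heading=90, pen down
REPEAT 2 [
  -- iteration 1/2 --
  BK 16: (-6,10) -> (-6,-6) [heading=90, draw]
  RT 90: heading 90 -> 0
  FD 11: (-6,-6) -> (5,-6) [heading=0, draw]
  -- iteration 2/2 --
  BK 16: (5,-6) -> (-11,-6) [heading=0, draw]
  RT 90: heading 0 -> 270
  FD 11: (-11,-6) -> (-11,-17) [heading=270, draw]
]
Final: pos=(-11,-17), heading=270, 4 segment(s) drawn

Segment lengths:
  seg 1: (-6,10) -> (-6,-6), length = 16
  seg 2: (-6,-6) -> (5,-6), length = 11
  seg 3: (5,-6) -> (-11,-6), length = 16
  seg 4: (-11,-6) -> (-11,-17), length = 11
Total = 54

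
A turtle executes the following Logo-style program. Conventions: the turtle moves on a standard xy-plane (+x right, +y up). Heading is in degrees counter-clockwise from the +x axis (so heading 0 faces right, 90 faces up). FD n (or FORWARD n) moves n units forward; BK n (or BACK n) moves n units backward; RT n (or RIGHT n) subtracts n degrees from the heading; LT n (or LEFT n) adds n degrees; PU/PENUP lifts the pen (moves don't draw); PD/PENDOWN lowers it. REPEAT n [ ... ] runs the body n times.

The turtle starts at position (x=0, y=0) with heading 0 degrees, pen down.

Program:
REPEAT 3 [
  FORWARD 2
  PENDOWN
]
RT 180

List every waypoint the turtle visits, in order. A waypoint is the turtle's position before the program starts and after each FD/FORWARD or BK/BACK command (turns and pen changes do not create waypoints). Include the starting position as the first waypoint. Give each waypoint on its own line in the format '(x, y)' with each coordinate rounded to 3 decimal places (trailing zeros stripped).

Answer: (0, 0)
(2, 0)
(4, 0)
(6, 0)

Derivation:
Executing turtle program step by step:
Start: pos=(0,0), heading=0, pen down
REPEAT 3 [
  -- iteration 1/3 --
  FD 2: (0,0) -> (2,0) [heading=0, draw]
  PD: pen down
  -- iteration 2/3 --
  FD 2: (2,0) -> (4,0) [heading=0, draw]
  PD: pen down
  -- iteration 3/3 --
  FD 2: (4,0) -> (6,0) [heading=0, draw]
  PD: pen down
]
RT 180: heading 0 -> 180
Final: pos=(6,0), heading=180, 3 segment(s) drawn
Waypoints (4 total):
(0, 0)
(2, 0)
(4, 0)
(6, 0)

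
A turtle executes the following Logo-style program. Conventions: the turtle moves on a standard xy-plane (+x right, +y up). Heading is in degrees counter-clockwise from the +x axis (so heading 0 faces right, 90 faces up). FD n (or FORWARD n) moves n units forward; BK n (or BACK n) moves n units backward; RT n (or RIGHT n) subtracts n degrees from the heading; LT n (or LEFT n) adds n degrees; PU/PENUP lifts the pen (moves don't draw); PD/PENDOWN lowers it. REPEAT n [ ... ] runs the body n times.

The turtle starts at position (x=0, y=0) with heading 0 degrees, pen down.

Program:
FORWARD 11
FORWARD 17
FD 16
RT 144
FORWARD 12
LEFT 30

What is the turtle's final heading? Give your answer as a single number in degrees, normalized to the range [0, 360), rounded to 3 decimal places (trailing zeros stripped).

Executing turtle program step by step:
Start: pos=(0,0), heading=0, pen down
FD 11: (0,0) -> (11,0) [heading=0, draw]
FD 17: (11,0) -> (28,0) [heading=0, draw]
FD 16: (28,0) -> (44,0) [heading=0, draw]
RT 144: heading 0 -> 216
FD 12: (44,0) -> (34.292,-7.053) [heading=216, draw]
LT 30: heading 216 -> 246
Final: pos=(34.292,-7.053), heading=246, 4 segment(s) drawn

Answer: 246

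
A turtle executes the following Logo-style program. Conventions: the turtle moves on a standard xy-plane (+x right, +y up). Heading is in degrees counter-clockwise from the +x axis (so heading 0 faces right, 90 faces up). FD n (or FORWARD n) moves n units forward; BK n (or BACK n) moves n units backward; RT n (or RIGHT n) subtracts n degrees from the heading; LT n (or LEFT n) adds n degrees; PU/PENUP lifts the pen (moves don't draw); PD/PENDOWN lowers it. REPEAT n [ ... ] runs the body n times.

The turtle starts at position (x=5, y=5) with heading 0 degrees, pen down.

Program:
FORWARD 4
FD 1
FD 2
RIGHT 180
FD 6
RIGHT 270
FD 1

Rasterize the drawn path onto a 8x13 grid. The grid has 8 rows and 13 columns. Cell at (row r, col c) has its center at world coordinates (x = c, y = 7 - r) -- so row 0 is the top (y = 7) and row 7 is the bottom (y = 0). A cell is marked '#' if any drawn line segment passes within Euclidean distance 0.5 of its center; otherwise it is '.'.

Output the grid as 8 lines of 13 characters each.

Segment 0: (5,5) -> (9,5)
Segment 1: (9,5) -> (10,5)
Segment 2: (10,5) -> (12,5)
Segment 3: (12,5) -> (6,5)
Segment 4: (6,5) -> (6,4)

Answer: .............
.............
.....########
......#......
.............
.............
.............
.............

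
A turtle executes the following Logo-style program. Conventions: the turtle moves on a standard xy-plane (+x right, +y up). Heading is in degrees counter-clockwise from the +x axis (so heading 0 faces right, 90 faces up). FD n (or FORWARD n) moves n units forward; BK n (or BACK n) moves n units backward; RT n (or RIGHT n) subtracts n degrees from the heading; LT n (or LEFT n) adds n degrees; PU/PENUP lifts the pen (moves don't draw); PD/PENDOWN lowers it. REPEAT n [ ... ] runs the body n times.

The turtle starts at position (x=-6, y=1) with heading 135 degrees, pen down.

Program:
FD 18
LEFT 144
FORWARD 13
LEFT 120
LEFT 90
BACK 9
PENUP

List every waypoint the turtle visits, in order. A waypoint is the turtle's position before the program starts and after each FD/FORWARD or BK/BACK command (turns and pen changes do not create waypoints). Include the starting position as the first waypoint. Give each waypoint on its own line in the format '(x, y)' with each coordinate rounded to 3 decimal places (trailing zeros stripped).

Answer: (-6, 1)
(-18.728, 13.728)
(-16.694, 0.888)
(-11.03, -6.106)

Derivation:
Executing turtle program step by step:
Start: pos=(-6,1), heading=135, pen down
FD 18: (-6,1) -> (-18.728,13.728) [heading=135, draw]
LT 144: heading 135 -> 279
FD 13: (-18.728,13.728) -> (-16.694,0.888) [heading=279, draw]
LT 120: heading 279 -> 39
LT 90: heading 39 -> 129
BK 9: (-16.694,0.888) -> (-11.03,-6.106) [heading=129, draw]
PU: pen up
Final: pos=(-11.03,-6.106), heading=129, 3 segment(s) drawn
Waypoints (4 total):
(-6, 1)
(-18.728, 13.728)
(-16.694, 0.888)
(-11.03, -6.106)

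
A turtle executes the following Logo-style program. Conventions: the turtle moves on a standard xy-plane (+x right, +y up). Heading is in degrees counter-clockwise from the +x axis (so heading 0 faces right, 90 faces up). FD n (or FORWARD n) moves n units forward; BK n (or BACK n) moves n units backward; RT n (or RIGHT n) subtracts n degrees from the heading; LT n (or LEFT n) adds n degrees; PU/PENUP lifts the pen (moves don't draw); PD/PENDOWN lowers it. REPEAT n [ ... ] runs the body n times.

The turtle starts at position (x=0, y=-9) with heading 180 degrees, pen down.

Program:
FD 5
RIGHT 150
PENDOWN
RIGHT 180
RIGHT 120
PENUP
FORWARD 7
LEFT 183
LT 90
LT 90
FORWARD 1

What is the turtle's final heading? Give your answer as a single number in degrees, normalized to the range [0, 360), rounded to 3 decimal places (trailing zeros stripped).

Executing turtle program step by step:
Start: pos=(0,-9), heading=180, pen down
FD 5: (0,-9) -> (-5,-9) [heading=180, draw]
RT 150: heading 180 -> 30
PD: pen down
RT 180: heading 30 -> 210
RT 120: heading 210 -> 90
PU: pen up
FD 7: (-5,-9) -> (-5,-2) [heading=90, move]
LT 183: heading 90 -> 273
LT 90: heading 273 -> 3
LT 90: heading 3 -> 93
FD 1: (-5,-2) -> (-5.052,-1.001) [heading=93, move]
Final: pos=(-5.052,-1.001), heading=93, 1 segment(s) drawn

Answer: 93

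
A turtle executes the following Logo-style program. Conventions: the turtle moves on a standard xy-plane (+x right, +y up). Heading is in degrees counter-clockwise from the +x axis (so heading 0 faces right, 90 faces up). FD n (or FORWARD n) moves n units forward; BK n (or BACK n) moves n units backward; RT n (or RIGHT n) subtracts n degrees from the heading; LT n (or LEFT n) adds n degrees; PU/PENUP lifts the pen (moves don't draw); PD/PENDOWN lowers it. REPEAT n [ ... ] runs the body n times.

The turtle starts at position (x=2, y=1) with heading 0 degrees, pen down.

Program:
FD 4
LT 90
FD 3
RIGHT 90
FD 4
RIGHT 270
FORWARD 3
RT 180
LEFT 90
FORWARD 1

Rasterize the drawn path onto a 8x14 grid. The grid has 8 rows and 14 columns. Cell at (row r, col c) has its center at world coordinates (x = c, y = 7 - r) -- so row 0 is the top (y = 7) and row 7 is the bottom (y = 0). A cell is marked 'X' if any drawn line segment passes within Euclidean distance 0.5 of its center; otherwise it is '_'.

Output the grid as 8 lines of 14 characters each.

Answer: __________XX__
__________X___
__________X___
______XXXXX___
______X_______
______X_______
__XXXXX_______
______________

Derivation:
Segment 0: (2,1) -> (6,1)
Segment 1: (6,1) -> (6,4)
Segment 2: (6,4) -> (10,4)
Segment 3: (10,4) -> (10,7)
Segment 4: (10,7) -> (11,7)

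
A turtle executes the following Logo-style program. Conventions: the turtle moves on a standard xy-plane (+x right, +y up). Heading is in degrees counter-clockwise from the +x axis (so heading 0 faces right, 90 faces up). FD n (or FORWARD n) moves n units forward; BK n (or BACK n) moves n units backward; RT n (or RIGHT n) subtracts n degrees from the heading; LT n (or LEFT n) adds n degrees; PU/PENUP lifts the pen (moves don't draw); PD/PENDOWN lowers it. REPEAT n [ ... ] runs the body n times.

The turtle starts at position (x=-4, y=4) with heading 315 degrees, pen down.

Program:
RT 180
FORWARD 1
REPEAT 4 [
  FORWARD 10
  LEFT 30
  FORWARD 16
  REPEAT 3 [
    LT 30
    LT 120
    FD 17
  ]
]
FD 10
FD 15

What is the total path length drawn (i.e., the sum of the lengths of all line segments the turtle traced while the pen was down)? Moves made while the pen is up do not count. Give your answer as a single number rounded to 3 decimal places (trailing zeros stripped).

Executing turtle program step by step:
Start: pos=(-4,4), heading=315, pen down
RT 180: heading 315 -> 135
FD 1: (-4,4) -> (-4.707,4.707) [heading=135, draw]
REPEAT 4 [
  -- iteration 1/4 --
  FD 10: (-4.707,4.707) -> (-11.778,11.778) [heading=135, draw]
  LT 30: heading 135 -> 165
  FD 16: (-11.778,11.778) -> (-27.233,15.919) [heading=165, draw]
  REPEAT 3 [
    -- iteration 1/3 --
    LT 30: heading 165 -> 195
    LT 120: heading 195 -> 315
    FD 17: (-27.233,15.919) -> (-15.212,3.898) [heading=315, draw]
    -- iteration 2/3 --
    LT 30: heading 315 -> 345
    LT 120: heading 345 -> 105
    FD 17: (-15.212,3.898) -> (-19.612,20.319) [heading=105, draw]
    -- iteration 3/3 --
    LT 30: heading 105 -> 135
    LT 120: heading 135 -> 255
    FD 17: (-19.612,20.319) -> (-24.012,3.898) [heading=255, draw]
  ]
  -- iteration 2/4 --
  FD 10: (-24.012,3.898) -> (-26.6,-5.761) [heading=255, draw]
  LT 30: heading 255 -> 285
  FD 16: (-26.6,-5.761) -> (-22.459,-21.216) [heading=285, draw]
  REPEAT 3 [
    -- iteration 1/3 --
    LT 30: heading 285 -> 315
    LT 120: heading 315 -> 75
    FD 17: (-22.459,-21.216) -> (-18.059,-4.795) [heading=75, draw]
    -- iteration 2/3 --
    LT 30: heading 75 -> 105
    LT 120: heading 105 -> 225
    FD 17: (-18.059,-4.795) -> (-30.08,-16.816) [heading=225, draw]
    -- iteration 3/3 --
    LT 30: heading 225 -> 255
    LT 120: heading 255 -> 15
    FD 17: (-30.08,-16.816) -> (-13.659,-12.416) [heading=15, draw]
  ]
  -- iteration 3/4 --
  FD 10: (-13.659,-12.416) -> (-4,-9.828) [heading=15, draw]
  LT 30: heading 15 -> 45
  FD 16: (-4,-9.828) -> (7.314,1.486) [heading=45, draw]
  REPEAT 3 [
    -- iteration 1/3 --
    LT 30: heading 45 -> 75
    LT 120: heading 75 -> 195
    FD 17: (7.314,1.486) -> (-9.107,-2.914) [heading=195, draw]
    -- iteration 2/3 --
    LT 30: heading 195 -> 225
    LT 120: heading 225 -> 345
    FD 17: (-9.107,-2.914) -> (7.314,-7.314) [heading=345, draw]
    -- iteration 3/3 --
    LT 30: heading 345 -> 15
    LT 120: heading 15 -> 135
    FD 17: (7.314,-7.314) -> (-4.707,4.707) [heading=135, draw]
  ]
  -- iteration 4/4 --
  FD 10: (-4.707,4.707) -> (-11.778,11.778) [heading=135, draw]
  LT 30: heading 135 -> 165
  FD 16: (-11.778,11.778) -> (-27.233,15.919) [heading=165, draw]
  REPEAT 3 [
    -- iteration 1/3 --
    LT 30: heading 165 -> 195
    LT 120: heading 195 -> 315
    FD 17: (-27.233,15.919) -> (-15.212,3.898) [heading=315, draw]
    -- iteration 2/3 --
    LT 30: heading 315 -> 345
    LT 120: heading 345 -> 105
    FD 17: (-15.212,3.898) -> (-19.612,20.319) [heading=105, draw]
    -- iteration 3/3 --
    LT 30: heading 105 -> 135
    LT 120: heading 135 -> 255
    FD 17: (-19.612,20.319) -> (-24.012,3.898) [heading=255, draw]
  ]
]
FD 10: (-24.012,3.898) -> (-26.6,-5.761) [heading=255, draw]
FD 15: (-26.6,-5.761) -> (-30.482,-20.25) [heading=255, draw]
Final: pos=(-30.482,-20.25), heading=255, 23 segment(s) drawn

Segment lengths:
  seg 1: (-4,4) -> (-4.707,4.707), length = 1
  seg 2: (-4.707,4.707) -> (-11.778,11.778), length = 10
  seg 3: (-11.778,11.778) -> (-27.233,15.919), length = 16
  seg 4: (-27.233,15.919) -> (-15.212,3.898), length = 17
  seg 5: (-15.212,3.898) -> (-19.612,20.319), length = 17
  seg 6: (-19.612,20.319) -> (-24.012,3.898), length = 17
  seg 7: (-24.012,3.898) -> (-26.6,-5.761), length = 10
  seg 8: (-26.6,-5.761) -> (-22.459,-21.216), length = 16
  seg 9: (-22.459,-21.216) -> (-18.059,-4.795), length = 17
  seg 10: (-18.059,-4.795) -> (-30.08,-16.816), length = 17
  seg 11: (-30.08,-16.816) -> (-13.659,-12.416), length = 17
  seg 12: (-13.659,-12.416) -> (-4,-9.828), length = 10
  seg 13: (-4,-9.828) -> (7.314,1.486), length = 16
  seg 14: (7.314,1.486) -> (-9.107,-2.914), length = 17
  seg 15: (-9.107,-2.914) -> (7.314,-7.314), length = 17
  seg 16: (7.314,-7.314) -> (-4.707,4.707), length = 17
  seg 17: (-4.707,4.707) -> (-11.778,11.778), length = 10
  seg 18: (-11.778,11.778) -> (-27.233,15.919), length = 16
  seg 19: (-27.233,15.919) -> (-15.212,3.898), length = 17
  seg 20: (-15.212,3.898) -> (-19.612,20.319), length = 17
  seg 21: (-19.612,20.319) -> (-24.012,3.898), length = 17
  seg 22: (-24.012,3.898) -> (-26.6,-5.761), length = 10
  seg 23: (-26.6,-5.761) -> (-30.482,-20.25), length = 15
Total = 334

Answer: 334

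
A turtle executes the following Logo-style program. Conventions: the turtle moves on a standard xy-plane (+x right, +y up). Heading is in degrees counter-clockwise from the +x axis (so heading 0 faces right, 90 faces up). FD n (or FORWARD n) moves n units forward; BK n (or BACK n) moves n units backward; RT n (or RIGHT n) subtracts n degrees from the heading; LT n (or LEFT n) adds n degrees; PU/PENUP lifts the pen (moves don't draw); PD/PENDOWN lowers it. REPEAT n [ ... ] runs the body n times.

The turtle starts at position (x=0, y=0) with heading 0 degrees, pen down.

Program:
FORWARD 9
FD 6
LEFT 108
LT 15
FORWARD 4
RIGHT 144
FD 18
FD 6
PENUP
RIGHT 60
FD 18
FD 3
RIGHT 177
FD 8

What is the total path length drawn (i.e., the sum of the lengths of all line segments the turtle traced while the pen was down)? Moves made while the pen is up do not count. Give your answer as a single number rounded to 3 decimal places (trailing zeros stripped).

Executing turtle program step by step:
Start: pos=(0,0), heading=0, pen down
FD 9: (0,0) -> (9,0) [heading=0, draw]
FD 6: (9,0) -> (15,0) [heading=0, draw]
LT 108: heading 0 -> 108
LT 15: heading 108 -> 123
FD 4: (15,0) -> (12.821,3.355) [heading=123, draw]
RT 144: heading 123 -> 339
FD 18: (12.821,3.355) -> (29.626,-3.096) [heading=339, draw]
FD 6: (29.626,-3.096) -> (35.227,-5.246) [heading=339, draw]
PU: pen up
RT 60: heading 339 -> 279
FD 18: (35.227,-5.246) -> (38.043,-23.025) [heading=279, move]
FD 3: (38.043,-23.025) -> (38.512,-25.988) [heading=279, move]
RT 177: heading 279 -> 102
FD 8: (38.512,-25.988) -> (36.849,-18.162) [heading=102, move]
Final: pos=(36.849,-18.162), heading=102, 5 segment(s) drawn

Segment lengths:
  seg 1: (0,0) -> (9,0), length = 9
  seg 2: (9,0) -> (15,0), length = 6
  seg 3: (15,0) -> (12.821,3.355), length = 4
  seg 4: (12.821,3.355) -> (29.626,-3.096), length = 18
  seg 5: (29.626,-3.096) -> (35.227,-5.246), length = 6
Total = 43

Answer: 43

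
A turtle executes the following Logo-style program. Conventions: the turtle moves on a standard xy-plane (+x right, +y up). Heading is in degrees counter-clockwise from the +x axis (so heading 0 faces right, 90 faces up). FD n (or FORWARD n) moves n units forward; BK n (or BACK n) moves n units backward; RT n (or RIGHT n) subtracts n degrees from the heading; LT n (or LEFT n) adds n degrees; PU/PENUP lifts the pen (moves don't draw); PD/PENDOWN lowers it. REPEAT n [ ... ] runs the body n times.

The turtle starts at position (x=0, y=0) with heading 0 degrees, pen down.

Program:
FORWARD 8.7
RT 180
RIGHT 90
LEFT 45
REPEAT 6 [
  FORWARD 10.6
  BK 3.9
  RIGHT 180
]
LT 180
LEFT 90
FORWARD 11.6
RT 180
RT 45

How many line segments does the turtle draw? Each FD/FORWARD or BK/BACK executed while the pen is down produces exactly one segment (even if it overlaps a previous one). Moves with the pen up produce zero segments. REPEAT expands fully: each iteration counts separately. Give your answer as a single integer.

Executing turtle program step by step:
Start: pos=(0,0), heading=0, pen down
FD 8.7: (0,0) -> (8.7,0) [heading=0, draw]
RT 180: heading 0 -> 180
RT 90: heading 180 -> 90
LT 45: heading 90 -> 135
REPEAT 6 [
  -- iteration 1/6 --
  FD 10.6: (8.7,0) -> (1.205,7.495) [heading=135, draw]
  BK 3.9: (1.205,7.495) -> (3.962,4.738) [heading=135, draw]
  RT 180: heading 135 -> 315
  -- iteration 2/6 --
  FD 10.6: (3.962,4.738) -> (11.458,-2.758) [heading=315, draw]
  BK 3.9: (11.458,-2.758) -> (8.7,0) [heading=315, draw]
  RT 180: heading 315 -> 135
  -- iteration 3/6 --
  FD 10.6: (8.7,0) -> (1.205,7.495) [heading=135, draw]
  BK 3.9: (1.205,7.495) -> (3.962,4.738) [heading=135, draw]
  RT 180: heading 135 -> 315
  -- iteration 4/6 --
  FD 10.6: (3.962,4.738) -> (11.458,-2.758) [heading=315, draw]
  BK 3.9: (11.458,-2.758) -> (8.7,0) [heading=315, draw]
  RT 180: heading 315 -> 135
  -- iteration 5/6 --
  FD 10.6: (8.7,0) -> (1.205,7.495) [heading=135, draw]
  BK 3.9: (1.205,7.495) -> (3.962,4.738) [heading=135, draw]
  RT 180: heading 135 -> 315
  -- iteration 6/6 --
  FD 10.6: (3.962,4.738) -> (11.458,-2.758) [heading=315, draw]
  BK 3.9: (11.458,-2.758) -> (8.7,0) [heading=315, draw]
  RT 180: heading 315 -> 135
]
LT 180: heading 135 -> 315
LT 90: heading 315 -> 45
FD 11.6: (8.7,0) -> (16.902,8.202) [heading=45, draw]
RT 180: heading 45 -> 225
RT 45: heading 225 -> 180
Final: pos=(16.902,8.202), heading=180, 14 segment(s) drawn
Segments drawn: 14

Answer: 14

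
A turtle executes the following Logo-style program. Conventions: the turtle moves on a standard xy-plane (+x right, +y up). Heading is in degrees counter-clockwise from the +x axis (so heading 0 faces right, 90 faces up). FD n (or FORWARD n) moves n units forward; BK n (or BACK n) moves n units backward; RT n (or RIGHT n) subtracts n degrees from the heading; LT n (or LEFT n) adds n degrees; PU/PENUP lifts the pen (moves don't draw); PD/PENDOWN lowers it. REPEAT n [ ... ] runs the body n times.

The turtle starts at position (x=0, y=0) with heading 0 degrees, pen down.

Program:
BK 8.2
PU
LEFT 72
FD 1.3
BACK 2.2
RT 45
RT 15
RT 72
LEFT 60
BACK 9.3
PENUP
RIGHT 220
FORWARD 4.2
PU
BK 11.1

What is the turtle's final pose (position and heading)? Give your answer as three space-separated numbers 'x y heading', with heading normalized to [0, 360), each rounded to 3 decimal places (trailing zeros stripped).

Executing turtle program step by step:
Start: pos=(0,0), heading=0, pen down
BK 8.2: (0,0) -> (-8.2,0) [heading=0, draw]
PU: pen up
LT 72: heading 0 -> 72
FD 1.3: (-8.2,0) -> (-7.798,1.236) [heading=72, move]
BK 2.2: (-7.798,1.236) -> (-8.478,-0.856) [heading=72, move]
RT 45: heading 72 -> 27
RT 15: heading 27 -> 12
RT 72: heading 12 -> 300
LT 60: heading 300 -> 0
BK 9.3: (-8.478,-0.856) -> (-17.778,-0.856) [heading=0, move]
PU: pen up
RT 220: heading 0 -> 140
FD 4.2: (-17.778,-0.856) -> (-20.996,1.844) [heading=140, move]
PU: pen up
BK 11.1: (-20.996,1.844) -> (-12.492,-5.291) [heading=140, move]
Final: pos=(-12.492,-5.291), heading=140, 1 segment(s) drawn

Answer: -12.492 -5.291 140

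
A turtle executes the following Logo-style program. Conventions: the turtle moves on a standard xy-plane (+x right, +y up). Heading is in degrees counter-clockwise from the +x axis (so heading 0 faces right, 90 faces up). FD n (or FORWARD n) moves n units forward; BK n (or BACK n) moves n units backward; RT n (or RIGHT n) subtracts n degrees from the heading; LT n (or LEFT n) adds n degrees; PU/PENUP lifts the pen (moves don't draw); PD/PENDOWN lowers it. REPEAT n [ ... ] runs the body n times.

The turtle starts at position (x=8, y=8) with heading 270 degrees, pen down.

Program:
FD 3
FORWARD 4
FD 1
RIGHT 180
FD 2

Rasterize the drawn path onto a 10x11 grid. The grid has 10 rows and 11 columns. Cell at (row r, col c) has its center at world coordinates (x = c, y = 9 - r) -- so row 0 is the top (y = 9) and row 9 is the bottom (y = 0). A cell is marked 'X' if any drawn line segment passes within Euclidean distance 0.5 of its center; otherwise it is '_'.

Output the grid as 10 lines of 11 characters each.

Segment 0: (8,8) -> (8,5)
Segment 1: (8,5) -> (8,1)
Segment 2: (8,1) -> (8,0)
Segment 3: (8,0) -> (8,2)

Answer: ___________
________X__
________X__
________X__
________X__
________X__
________X__
________X__
________X__
________X__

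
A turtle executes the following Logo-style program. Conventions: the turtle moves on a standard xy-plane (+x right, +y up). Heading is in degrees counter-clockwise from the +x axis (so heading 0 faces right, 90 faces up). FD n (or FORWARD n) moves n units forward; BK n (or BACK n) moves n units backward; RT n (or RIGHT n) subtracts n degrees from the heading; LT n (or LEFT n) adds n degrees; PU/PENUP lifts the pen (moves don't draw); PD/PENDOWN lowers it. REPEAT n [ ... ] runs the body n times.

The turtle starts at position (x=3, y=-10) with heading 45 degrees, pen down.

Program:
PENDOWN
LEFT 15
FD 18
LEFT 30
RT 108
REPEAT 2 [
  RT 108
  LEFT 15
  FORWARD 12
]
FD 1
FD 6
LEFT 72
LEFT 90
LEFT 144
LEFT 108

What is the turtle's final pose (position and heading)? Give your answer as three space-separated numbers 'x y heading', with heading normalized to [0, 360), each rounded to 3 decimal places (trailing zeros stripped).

Executing turtle program step by step:
Start: pos=(3,-10), heading=45, pen down
PD: pen down
LT 15: heading 45 -> 60
FD 18: (3,-10) -> (12,5.588) [heading=60, draw]
LT 30: heading 60 -> 90
RT 108: heading 90 -> 342
REPEAT 2 [
  -- iteration 1/2 --
  RT 108: heading 342 -> 234
  LT 15: heading 234 -> 249
  FD 12: (12,5.588) -> (7.7,-5.615) [heading=249, draw]
  -- iteration 2/2 --
  RT 108: heading 249 -> 141
  LT 15: heading 141 -> 156
  FD 12: (7.7,-5.615) -> (-3.263,-0.734) [heading=156, draw]
]
FD 1: (-3.263,-0.734) -> (-4.177,-0.327) [heading=156, draw]
FD 6: (-4.177,-0.327) -> (-9.658,2.113) [heading=156, draw]
LT 72: heading 156 -> 228
LT 90: heading 228 -> 318
LT 144: heading 318 -> 102
LT 108: heading 102 -> 210
Final: pos=(-9.658,2.113), heading=210, 5 segment(s) drawn

Answer: -9.658 2.113 210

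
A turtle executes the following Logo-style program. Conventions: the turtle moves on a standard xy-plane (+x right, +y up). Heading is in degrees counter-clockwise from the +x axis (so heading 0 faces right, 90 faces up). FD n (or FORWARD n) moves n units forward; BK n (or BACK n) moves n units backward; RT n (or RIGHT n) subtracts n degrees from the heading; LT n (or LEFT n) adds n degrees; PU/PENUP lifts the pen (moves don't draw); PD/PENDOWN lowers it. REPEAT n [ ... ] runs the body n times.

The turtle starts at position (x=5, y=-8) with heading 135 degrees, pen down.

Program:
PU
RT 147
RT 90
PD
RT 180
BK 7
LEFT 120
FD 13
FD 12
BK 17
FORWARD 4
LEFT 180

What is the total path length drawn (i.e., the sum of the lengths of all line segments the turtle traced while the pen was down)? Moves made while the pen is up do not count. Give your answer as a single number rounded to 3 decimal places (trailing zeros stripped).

Answer: 53

Derivation:
Executing turtle program step by step:
Start: pos=(5,-8), heading=135, pen down
PU: pen up
RT 147: heading 135 -> 348
RT 90: heading 348 -> 258
PD: pen down
RT 180: heading 258 -> 78
BK 7: (5,-8) -> (3.545,-14.847) [heading=78, draw]
LT 120: heading 78 -> 198
FD 13: (3.545,-14.847) -> (-8.819,-18.864) [heading=198, draw]
FD 12: (-8.819,-18.864) -> (-20.232,-22.572) [heading=198, draw]
BK 17: (-20.232,-22.572) -> (-4.064,-17.319) [heading=198, draw]
FD 4: (-4.064,-17.319) -> (-7.868,-18.555) [heading=198, draw]
LT 180: heading 198 -> 18
Final: pos=(-7.868,-18.555), heading=18, 5 segment(s) drawn

Segment lengths:
  seg 1: (5,-8) -> (3.545,-14.847), length = 7
  seg 2: (3.545,-14.847) -> (-8.819,-18.864), length = 13
  seg 3: (-8.819,-18.864) -> (-20.232,-22.572), length = 12
  seg 4: (-20.232,-22.572) -> (-4.064,-17.319), length = 17
  seg 5: (-4.064,-17.319) -> (-7.868,-18.555), length = 4
Total = 53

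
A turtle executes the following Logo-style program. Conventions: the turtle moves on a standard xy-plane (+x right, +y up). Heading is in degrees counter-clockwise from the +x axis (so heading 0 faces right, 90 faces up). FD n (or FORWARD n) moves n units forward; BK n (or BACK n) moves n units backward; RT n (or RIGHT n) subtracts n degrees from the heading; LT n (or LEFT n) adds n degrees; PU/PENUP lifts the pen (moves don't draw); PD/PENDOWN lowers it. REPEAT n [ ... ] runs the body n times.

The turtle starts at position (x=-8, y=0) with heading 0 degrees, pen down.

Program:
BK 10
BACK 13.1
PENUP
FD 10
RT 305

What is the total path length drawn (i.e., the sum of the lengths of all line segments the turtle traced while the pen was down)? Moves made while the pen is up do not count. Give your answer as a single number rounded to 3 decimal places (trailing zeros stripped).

Answer: 23.1

Derivation:
Executing turtle program step by step:
Start: pos=(-8,0), heading=0, pen down
BK 10: (-8,0) -> (-18,0) [heading=0, draw]
BK 13.1: (-18,0) -> (-31.1,0) [heading=0, draw]
PU: pen up
FD 10: (-31.1,0) -> (-21.1,0) [heading=0, move]
RT 305: heading 0 -> 55
Final: pos=(-21.1,0), heading=55, 2 segment(s) drawn

Segment lengths:
  seg 1: (-8,0) -> (-18,0), length = 10
  seg 2: (-18,0) -> (-31.1,0), length = 13.1
Total = 23.1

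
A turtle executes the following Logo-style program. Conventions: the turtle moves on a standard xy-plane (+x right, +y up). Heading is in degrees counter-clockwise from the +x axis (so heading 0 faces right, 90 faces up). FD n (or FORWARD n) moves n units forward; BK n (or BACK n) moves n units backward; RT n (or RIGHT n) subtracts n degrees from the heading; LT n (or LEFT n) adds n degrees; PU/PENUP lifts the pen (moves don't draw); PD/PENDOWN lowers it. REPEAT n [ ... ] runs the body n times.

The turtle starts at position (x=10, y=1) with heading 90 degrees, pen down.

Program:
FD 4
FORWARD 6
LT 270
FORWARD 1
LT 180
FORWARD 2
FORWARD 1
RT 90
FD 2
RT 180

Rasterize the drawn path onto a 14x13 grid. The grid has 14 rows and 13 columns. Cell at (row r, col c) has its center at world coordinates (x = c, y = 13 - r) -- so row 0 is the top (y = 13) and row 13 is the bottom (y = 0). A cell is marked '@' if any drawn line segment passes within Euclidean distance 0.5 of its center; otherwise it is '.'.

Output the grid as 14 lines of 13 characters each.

Segment 0: (10,1) -> (10,5)
Segment 1: (10,5) -> (10,11)
Segment 2: (10,11) -> (11,11)
Segment 3: (11,11) -> (9,11)
Segment 4: (9,11) -> (8,11)
Segment 5: (8,11) -> (8,13)

Answer: ........@....
........@....
........@@@@.
..........@..
..........@..
..........@..
..........@..
..........@..
..........@..
..........@..
..........@..
..........@..
..........@..
.............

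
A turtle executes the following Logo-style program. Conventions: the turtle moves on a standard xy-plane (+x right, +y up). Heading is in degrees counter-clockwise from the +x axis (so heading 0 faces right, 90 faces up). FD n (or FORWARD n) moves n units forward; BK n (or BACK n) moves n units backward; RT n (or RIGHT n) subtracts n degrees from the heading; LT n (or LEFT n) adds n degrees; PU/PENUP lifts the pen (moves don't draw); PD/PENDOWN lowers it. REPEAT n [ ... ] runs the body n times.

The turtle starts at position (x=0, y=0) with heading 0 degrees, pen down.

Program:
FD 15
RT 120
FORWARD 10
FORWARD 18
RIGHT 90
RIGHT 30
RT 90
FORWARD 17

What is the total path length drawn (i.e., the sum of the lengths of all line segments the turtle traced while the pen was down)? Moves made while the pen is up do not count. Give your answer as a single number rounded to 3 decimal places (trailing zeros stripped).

Answer: 60

Derivation:
Executing turtle program step by step:
Start: pos=(0,0), heading=0, pen down
FD 15: (0,0) -> (15,0) [heading=0, draw]
RT 120: heading 0 -> 240
FD 10: (15,0) -> (10,-8.66) [heading=240, draw]
FD 18: (10,-8.66) -> (1,-24.249) [heading=240, draw]
RT 90: heading 240 -> 150
RT 30: heading 150 -> 120
RT 90: heading 120 -> 30
FD 17: (1,-24.249) -> (15.722,-15.749) [heading=30, draw]
Final: pos=(15.722,-15.749), heading=30, 4 segment(s) drawn

Segment lengths:
  seg 1: (0,0) -> (15,0), length = 15
  seg 2: (15,0) -> (10,-8.66), length = 10
  seg 3: (10,-8.66) -> (1,-24.249), length = 18
  seg 4: (1,-24.249) -> (15.722,-15.749), length = 17
Total = 60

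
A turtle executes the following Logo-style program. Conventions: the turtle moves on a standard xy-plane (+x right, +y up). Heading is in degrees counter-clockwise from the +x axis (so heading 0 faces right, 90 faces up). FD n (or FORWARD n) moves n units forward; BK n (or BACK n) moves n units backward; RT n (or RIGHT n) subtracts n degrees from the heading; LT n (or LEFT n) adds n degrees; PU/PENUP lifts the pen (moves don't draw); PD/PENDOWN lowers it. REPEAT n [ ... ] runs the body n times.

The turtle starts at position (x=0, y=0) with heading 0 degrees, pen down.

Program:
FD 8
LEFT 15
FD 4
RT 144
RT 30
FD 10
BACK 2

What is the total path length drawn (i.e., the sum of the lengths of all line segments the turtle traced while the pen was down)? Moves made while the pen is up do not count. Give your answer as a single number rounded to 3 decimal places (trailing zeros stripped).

Executing turtle program step by step:
Start: pos=(0,0), heading=0, pen down
FD 8: (0,0) -> (8,0) [heading=0, draw]
LT 15: heading 0 -> 15
FD 4: (8,0) -> (11.864,1.035) [heading=15, draw]
RT 144: heading 15 -> 231
RT 30: heading 231 -> 201
FD 10: (11.864,1.035) -> (2.528,-2.548) [heading=201, draw]
BK 2: (2.528,-2.548) -> (4.395,-1.832) [heading=201, draw]
Final: pos=(4.395,-1.832), heading=201, 4 segment(s) drawn

Segment lengths:
  seg 1: (0,0) -> (8,0), length = 8
  seg 2: (8,0) -> (11.864,1.035), length = 4
  seg 3: (11.864,1.035) -> (2.528,-2.548), length = 10
  seg 4: (2.528,-2.548) -> (4.395,-1.832), length = 2
Total = 24

Answer: 24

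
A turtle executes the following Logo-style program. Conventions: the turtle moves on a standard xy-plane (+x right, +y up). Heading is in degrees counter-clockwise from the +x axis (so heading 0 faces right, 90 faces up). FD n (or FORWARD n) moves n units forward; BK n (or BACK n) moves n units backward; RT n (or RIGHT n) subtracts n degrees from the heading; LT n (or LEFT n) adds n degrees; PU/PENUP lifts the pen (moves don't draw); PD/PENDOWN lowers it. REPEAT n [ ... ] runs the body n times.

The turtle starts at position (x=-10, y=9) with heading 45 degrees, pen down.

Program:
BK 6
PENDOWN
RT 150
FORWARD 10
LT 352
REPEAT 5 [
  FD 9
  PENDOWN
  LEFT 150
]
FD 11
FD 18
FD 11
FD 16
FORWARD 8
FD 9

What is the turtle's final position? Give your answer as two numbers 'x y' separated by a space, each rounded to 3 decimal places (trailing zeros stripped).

Executing turtle program step by step:
Start: pos=(-10,9), heading=45, pen down
BK 6: (-10,9) -> (-14.243,4.757) [heading=45, draw]
PD: pen down
RT 150: heading 45 -> 255
FD 10: (-14.243,4.757) -> (-16.831,-4.902) [heading=255, draw]
LT 352: heading 255 -> 247
REPEAT 5 [
  -- iteration 1/5 --
  FD 9: (-16.831,-4.902) -> (-20.347,-13.186) [heading=247, draw]
  PD: pen down
  LT 150: heading 247 -> 37
  -- iteration 2/5 --
  FD 9: (-20.347,-13.186) -> (-13.16,-7.77) [heading=37, draw]
  PD: pen down
  LT 150: heading 37 -> 187
  -- iteration 3/5 --
  FD 9: (-13.16,-7.77) -> (-22.093,-8.867) [heading=187, draw]
  PD: pen down
  LT 150: heading 187 -> 337
  -- iteration 4/5 --
  FD 9: (-22.093,-8.867) -> (-13.808,-12.384) [heading=337, draw]
  PD: pen down
  LT 150: heading 337 -> 127
  -- iteration 5/5 --
  FD 9: (-13.808,-12.384) -> (-19.224,-5.196) [heading=127, draw]
  PD: pen down
  LT 150: heading 127 -> 277
]
FD 11: (-19.224,-5.196) -> (-17.884,-16.114) [heading=277, draw]
FD 18: (-17.884,-16.114) -> (-15.69,-33.98) [heading=277, draw]
FD 11: (-15.69,-33.98) -> (-14.35,-44.898) [heading=277, draw]
FD 16: (-14.35,-44.898) -> (-12.4,-60.778) [heading=277, draw]
FD 8: (-12.4,-60.778) -> (-11.425,-68.719) [heading=277, draw]
FD 9: (-11.425,-68.719) -> (-10.328,-77.652) [heading=277, draw]
Final: pos=(-10.328,-77.652), heading=277, 13 segment(s) drawn

Answer: -10.328 -77.652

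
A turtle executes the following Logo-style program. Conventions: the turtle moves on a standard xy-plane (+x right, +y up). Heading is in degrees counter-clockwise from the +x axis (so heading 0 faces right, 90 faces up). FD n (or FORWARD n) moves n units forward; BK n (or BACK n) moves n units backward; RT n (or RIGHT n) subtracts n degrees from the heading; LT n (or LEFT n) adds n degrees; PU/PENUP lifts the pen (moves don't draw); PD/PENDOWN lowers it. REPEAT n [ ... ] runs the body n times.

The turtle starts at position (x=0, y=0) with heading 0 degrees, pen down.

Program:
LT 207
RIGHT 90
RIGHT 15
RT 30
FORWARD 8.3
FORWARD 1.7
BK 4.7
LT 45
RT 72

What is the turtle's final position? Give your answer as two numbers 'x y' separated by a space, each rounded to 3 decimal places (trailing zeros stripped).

Executing turtle program step by step:
Start: pos=(0,0), heading=0, pen down
LT 207: heading 0 -> 207
RT 90: heading 207 -> 117
RT 15: heading 117 -> 102
RT 30: heading 102 -> 72
FD 8.3: (0,0) -> (2.565,7.894) [heading=72, draw]
FD 1.7: (2.565,7.894) -> (3.09,9.511) [heading=72, draw]
BK 4.7: (3.09,9.511) -> (1.638,5.041) [heading=72, draw]
LT 45: heading 72 -> 117
RT 72: heading 117 -> 45
Final: pos=(1.638,5.041), heading=45, 3 segment(s) drawn

Answer: 1.638 5.041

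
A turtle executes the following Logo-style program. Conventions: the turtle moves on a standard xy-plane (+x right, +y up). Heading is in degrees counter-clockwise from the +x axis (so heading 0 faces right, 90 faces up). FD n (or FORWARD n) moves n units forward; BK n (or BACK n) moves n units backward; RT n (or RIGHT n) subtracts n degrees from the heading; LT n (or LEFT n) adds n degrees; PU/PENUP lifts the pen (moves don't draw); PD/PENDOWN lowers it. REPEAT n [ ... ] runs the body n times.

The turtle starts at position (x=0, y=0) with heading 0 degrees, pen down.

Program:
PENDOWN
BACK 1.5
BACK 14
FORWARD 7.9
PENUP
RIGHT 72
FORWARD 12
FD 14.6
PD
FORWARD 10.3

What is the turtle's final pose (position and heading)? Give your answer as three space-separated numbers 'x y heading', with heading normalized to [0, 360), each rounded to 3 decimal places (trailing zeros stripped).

Answer: 3.803 -35.094 288

Derivation:
Executing turtle program step by step:
Start: pos=(0,0), heading=0, pen down
PD: pen down
BK 1.5: (0,0) -> (-1.5,0) [heading=0, draw]
BK 14: (-1.5,0) -> (-15.5,0) [heading=0, draw]
FD 7.9: (-15.5,0) -> (-7.6,0) [heading=0, draw]
PU: pen up
RT 72: heading 0 -> 288
FD 12: (-7.6,0) -> (-3.892,-11.413) [heading=288, move]
FD 14.6: (-3.892,-11.413) -> (0.62,-25.298) [heading=288, move]
PD: pen down
FD 10.3: (0.62,-25.298) -> (3.803,-35.094) [heading=288, draw]
Final: pos=(3.803,-35.094), heading=288, 4 segment(s) drawn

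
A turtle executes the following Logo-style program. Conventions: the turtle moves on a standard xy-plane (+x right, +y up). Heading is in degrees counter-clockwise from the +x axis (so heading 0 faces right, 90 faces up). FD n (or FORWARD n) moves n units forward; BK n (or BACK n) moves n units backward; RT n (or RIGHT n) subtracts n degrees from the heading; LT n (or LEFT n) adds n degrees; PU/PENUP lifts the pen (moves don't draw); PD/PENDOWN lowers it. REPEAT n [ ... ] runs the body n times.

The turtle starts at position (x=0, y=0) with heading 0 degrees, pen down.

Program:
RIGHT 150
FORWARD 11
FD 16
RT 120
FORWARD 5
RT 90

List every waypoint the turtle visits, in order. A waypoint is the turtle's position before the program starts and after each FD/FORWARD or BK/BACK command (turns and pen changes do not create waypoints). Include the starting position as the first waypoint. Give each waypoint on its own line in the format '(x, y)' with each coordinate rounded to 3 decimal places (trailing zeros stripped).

Executing turtle program step by step:
Start: pos=(0,0), heading=0, pen down
RT 150: heading 0 -> 210
FD 11: (0,0) -> (-9.526,-5.5) [heading=210, draw]
FD 16: (-9.526,-5.5) -> (-23.383,-13.5) [heading=210, draw]
RT 120: heading 210 -> 90
FD 5: (-23.383,-13.5) -> (-23.383,-8.5) [heading=90, draw]
RT 90: heading 90 -> 0
Final: pos=(-23.383,-8.5), heading=0, 3 segment(s) drawn
Waypoints (4 total):
(0, 0)
(-9.526, -5.5)
(-23.383, -13.5)
(-23.383, -8.5)

Answer: (0, 0)
(-9.526, -5.5)
(-23.383, -13.5)
(-23.383, -8.5)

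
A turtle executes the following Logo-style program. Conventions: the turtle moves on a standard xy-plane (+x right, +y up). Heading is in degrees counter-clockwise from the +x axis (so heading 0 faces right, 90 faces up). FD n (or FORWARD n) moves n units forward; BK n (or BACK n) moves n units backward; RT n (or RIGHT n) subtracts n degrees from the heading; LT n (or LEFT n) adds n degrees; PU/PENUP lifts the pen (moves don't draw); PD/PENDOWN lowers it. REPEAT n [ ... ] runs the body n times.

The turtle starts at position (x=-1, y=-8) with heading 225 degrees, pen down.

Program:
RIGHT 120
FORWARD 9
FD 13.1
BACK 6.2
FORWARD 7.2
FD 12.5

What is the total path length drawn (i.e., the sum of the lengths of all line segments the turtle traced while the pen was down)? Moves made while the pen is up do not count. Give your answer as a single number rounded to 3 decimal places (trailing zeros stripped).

Executing turtle program step by step:
Start: pos=(-1,-8), heading=225, pen down
RT 120: heading 225 -> 105
FD 9: (-1,-8) -> (-3.329,0.693) [heading=105, draw]
FD 13.1: (-3.329,0.693) -> (-6.72,13.347) [heading=105, draw]
BK 6.2: (-6.72,13.347) -> (-5.115,7.358) [heading=105, draw]
FD 7.2: (-5.115,7.358) -> (-6.979,14.313) [heading=105, draw]
FD 12.5: (-6.979,14.313) -> (-10.214,26.387) [heading=105, draw]
Final: pos=(-10.214,26.387), heading=105, 5 segment(s) drawn

Segment lengths:
  seg 1: (-1,-8) -> (-3.329,0.693), length = 9
  seg 2: (-3.329,0.693) -> (-6.72,13.347), length = 13.1
  seg 3: (-6.72,13.347) -> (-5.115,7.358), length = 6.2
  seg 4: (-5.115,7.358) -> (-6.979,14.313), length = 7.2
  seg 5: (-6.979,14.313) -> (-10.214,26.387), length = 12.5
Total = 48

Answer: 48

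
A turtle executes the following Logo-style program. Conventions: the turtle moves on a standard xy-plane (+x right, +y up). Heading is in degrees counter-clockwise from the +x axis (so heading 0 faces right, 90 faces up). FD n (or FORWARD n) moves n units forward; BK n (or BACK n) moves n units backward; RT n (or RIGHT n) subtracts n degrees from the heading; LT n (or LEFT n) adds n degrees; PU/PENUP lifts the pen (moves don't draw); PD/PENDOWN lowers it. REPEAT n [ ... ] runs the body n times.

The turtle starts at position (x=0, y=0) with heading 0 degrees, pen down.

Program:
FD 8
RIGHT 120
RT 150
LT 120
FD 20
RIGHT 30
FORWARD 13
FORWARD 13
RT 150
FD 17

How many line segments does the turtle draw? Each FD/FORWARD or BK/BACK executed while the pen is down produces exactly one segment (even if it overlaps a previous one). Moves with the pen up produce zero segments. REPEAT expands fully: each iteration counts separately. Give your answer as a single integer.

Answer: 5

Derivation:
Executing turtle program step by step:
Start: pos=(0,0), heading=0, pen down
FD 8: (0,0) -> (8,0) [heading=0, draw]
RT 120: heading 0 -> 240
RT 150: heading 240 -> 90
LT 120: heading 90 -> 210
FD 20: (8,0) -> (-9.321,-10) [heading=210, draw]
RT 30: heading 210 -> 180
FD 13: (-9.321,-10) -> (-22.321,-10) [heading=180, draw]
FD 13: (-22.321,-10) -> (-35.321,-10) [heading=180, draw]
RT 150: heading 180 -> 30
FD 17: (-35.321,-10) -> (-20.598,-1.5) [heading=30, draw]
Final: pos=(-20.598,-1.5), heading=30, 5 segment(s) drawn
Segments drawn: 5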